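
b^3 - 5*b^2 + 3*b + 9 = (b - 3)^2*(b + 1)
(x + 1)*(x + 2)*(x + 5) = x^3 + 8*x^2 + 17*x + 10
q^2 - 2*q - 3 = (q - 3)*(q + 1)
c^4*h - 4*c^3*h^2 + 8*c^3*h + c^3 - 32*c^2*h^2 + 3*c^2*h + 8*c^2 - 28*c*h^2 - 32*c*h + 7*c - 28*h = (c + 1)*(c + 7)*(c - 4*h)*(c*h + 1)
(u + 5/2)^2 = u^2 + 5*u + 25/4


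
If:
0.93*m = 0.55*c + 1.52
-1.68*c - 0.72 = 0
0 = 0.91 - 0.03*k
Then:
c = -0.43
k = 30.33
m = 1.38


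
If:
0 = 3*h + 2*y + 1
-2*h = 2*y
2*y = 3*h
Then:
No Solution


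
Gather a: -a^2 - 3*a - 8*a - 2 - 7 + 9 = -a^2 - 11*a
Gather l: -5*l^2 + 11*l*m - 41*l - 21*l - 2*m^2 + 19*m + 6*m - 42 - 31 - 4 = -5*l^2 + l*(11*m - 62) - 2*m^2 + 25*m - 77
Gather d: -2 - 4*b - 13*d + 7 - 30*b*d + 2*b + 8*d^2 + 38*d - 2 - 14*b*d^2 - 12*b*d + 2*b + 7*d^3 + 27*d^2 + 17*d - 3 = 7*d^3 + d^2*(35 - 14*b) + d*(42 - 42*b)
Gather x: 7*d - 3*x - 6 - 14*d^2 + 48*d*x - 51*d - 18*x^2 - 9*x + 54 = -14*d^2 - 44*d - 18*x^2 + x*(48*d - 12) + 48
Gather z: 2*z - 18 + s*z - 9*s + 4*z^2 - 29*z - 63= -9*s + 4*z^2 + z*(s - 27) - 81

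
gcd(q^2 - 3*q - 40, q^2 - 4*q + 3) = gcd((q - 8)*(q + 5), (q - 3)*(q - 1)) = 1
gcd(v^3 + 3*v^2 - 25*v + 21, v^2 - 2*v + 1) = v - 1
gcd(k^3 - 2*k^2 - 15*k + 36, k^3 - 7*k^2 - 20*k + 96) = k^2 + k - 12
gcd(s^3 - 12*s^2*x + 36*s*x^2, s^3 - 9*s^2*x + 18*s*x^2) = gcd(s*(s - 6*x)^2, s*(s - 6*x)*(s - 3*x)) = -s^2 + 6*s*x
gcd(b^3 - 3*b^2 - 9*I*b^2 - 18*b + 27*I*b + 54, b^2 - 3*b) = b - 3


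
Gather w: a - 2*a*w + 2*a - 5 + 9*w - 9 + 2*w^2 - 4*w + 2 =3*a + 2*w^2 + w*(5 - 2*a) - 12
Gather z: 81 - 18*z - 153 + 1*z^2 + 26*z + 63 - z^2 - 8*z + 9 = 0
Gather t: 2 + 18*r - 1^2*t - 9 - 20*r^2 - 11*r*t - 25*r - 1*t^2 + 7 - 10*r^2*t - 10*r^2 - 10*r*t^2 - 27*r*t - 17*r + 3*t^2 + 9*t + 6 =-30*r^2 - 24*r + t^2*(2 - 10*r) + t*(-10*r^2 - 38*r + 8) + 6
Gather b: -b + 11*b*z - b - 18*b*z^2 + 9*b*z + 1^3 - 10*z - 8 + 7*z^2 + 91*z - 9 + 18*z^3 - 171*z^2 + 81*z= b*(-18*z^2 + 20*z - 2) + 18*z^3 - 164*z^2 + 162*z - 16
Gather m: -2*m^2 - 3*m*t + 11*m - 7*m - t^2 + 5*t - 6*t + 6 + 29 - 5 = -2*m^2 + m*(4 - 3*t) - t^2 - t + 30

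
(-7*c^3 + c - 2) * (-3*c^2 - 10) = 21*c^5 + 67*c^3 + 6*c^2 - 10*c + 20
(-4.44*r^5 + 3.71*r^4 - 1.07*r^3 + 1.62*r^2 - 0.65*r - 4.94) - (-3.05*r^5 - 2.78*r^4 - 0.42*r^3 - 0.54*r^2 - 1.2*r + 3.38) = -1.39*r^5 + 6.49*r^4 - 0.65*r^3 + 2.16*r^2 + 0.55*r - 8.32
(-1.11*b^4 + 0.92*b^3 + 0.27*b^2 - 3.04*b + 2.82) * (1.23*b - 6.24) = -1.3653*b^5 + 8.058*b^4 - 5.4087*b^3 - 5.424*b^2 + 22.4382*b - 17.5968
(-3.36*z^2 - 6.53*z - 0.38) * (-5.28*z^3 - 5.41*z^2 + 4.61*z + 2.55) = 17.7408*z^5 + 52.656*z^4 + 21.8441*z^3 - 36.6155*z^2 - 18.4033*z - 0.969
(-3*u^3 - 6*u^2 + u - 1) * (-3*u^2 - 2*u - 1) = 9*u^5 + 24*u^4 + 12*u^3 + 7*u^2 + u + 1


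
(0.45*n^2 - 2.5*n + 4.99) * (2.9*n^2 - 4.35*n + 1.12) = 1.305*n^4 - 9.2075*n^3 + 25.85*n^2 - 24.5065*n + 5.5888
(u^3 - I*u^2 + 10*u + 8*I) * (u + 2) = u^4 + 2*u^3 - I*u^3 + 10*u^2 - 2*I*u^2 + 20*u + 8*I*u + 16*I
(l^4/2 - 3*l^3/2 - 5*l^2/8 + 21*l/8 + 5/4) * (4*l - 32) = 2*l^5 - 22*l^4 + 91*l^3/2 + 61*l^2/2 - 79*l - 40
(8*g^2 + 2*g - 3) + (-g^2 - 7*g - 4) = 7*g^2 - 5*g - 7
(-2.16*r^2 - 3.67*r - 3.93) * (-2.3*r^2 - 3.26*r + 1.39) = 4.968*r^4 + 15.4826*r^3 + 18.0008*r^2 + 7.7105*r - 5.4627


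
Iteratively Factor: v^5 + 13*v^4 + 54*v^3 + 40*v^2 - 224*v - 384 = (v - 2)*(v^4 + 15*v^3 + 84*v^2 + 208*v + 192) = (v - 2)*(v + 4)*(v^3 + 11*v^2 + 40*v + 48) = (v - 2)*(v + 4)^2*(v^2 + 7*v + 12) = (v - 2)*(v + 3)*(v + 4)^2*(v + 4)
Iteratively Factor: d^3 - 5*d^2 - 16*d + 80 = (d - 5)*(d^2 - 16) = (d - 5)*(d - 4)*(d + 4)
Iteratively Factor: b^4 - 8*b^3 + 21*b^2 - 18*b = (b - 3)*(b^3 - 5*b^2 + 6*b) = (b - 3)^2*(b^2 - 2*b) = (b - 3)^2*(b - 2)*(b)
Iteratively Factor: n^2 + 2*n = (n)*(n + 2)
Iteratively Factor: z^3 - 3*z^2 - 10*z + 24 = (z - 2)*(z^2 - z - 12) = (z - 4)*(z - 2)*(z + 3)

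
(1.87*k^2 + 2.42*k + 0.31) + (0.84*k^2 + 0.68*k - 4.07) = 2.71*k^2 + 3.1*k - 3.76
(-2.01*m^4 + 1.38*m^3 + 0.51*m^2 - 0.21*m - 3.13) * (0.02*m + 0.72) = -0.0402*m^5 - 1.4196*m^4 + 1.0038*m^3 + 0.363*m^2 - 0.2138*m - 2.2536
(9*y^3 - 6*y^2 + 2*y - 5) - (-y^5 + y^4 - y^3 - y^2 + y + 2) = y^5 - y^4 + 10*y^3 - 5*y^2 + y - 7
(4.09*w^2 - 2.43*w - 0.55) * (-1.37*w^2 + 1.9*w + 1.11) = -5.6033*w^4 + 11.1001*w^3 + 0.6764*w^2 - 3.7423*w - 0.6105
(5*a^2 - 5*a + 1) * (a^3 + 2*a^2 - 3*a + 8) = 5*a^5 + 5*a^4 - 24*a^3 + 57*a^2 - 43*a + 8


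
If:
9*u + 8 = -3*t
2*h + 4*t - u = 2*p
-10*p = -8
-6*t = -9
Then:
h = -521/180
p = 4/5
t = 3/2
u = -25/18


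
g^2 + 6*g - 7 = (g - 1)*(g + 7)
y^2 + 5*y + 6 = (y + 2)*(y + 3)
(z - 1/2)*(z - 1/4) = z^2 - 3*z/4 + 1/8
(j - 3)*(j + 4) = j^2 + j - 12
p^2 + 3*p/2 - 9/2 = (p - 3/2)*(p + 3)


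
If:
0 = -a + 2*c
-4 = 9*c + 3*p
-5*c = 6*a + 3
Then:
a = -6/17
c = -3/17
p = -41/51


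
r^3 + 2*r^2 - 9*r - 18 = (r - 3)*(r + 2)*(r + 3)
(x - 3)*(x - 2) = x^2 - 5*x + 6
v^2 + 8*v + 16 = (v + 4)^2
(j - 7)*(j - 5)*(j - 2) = j^3 - 14*j^2 + 59*j - 70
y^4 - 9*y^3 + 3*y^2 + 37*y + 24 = (y - 8)*(y - 3)*(y + 1)^2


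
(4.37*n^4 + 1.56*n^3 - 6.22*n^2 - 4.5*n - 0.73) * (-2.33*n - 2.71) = -10.1821*n^5 - 15.4775*n^4 + 10.265*n^3 + 27.3412*n^2 + 13.8959*n + 1.9783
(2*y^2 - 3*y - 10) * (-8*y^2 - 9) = -16*y^4 + 24*y^3 + 62*y^2 + 27*y + 90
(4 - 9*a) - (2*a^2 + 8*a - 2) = -2*a^2 - 17*a + 6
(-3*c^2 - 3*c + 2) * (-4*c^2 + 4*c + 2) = 12*c^4 - 26*c^2 + 2*c + 4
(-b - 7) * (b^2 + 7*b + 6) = -b^3 - 14*b^2 - 55*b - 42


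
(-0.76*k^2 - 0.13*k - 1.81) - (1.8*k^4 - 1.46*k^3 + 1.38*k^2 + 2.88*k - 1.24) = -1.8*k^4 + 1.46*k^3 - 2.14*k^2 - 3.01*k - 0.57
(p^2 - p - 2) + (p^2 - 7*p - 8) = 2*p^2 - 8*p - 10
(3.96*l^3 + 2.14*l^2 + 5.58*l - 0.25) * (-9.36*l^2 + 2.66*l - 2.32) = -37.0656*l^5 - 9.4968*l^4 - 55.7236*l^3 + 12.218*l^2 - 13.6106*l + 0.58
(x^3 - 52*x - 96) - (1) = x^3 - 52*x - 97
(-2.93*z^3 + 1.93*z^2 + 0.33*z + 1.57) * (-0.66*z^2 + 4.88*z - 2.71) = 1.9338*z^5 - 15.5722*z^4 + 17.1409*z^3 - 4.6561*z^2 + 6.7673*z - 4.2547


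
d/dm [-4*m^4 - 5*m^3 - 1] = m^2*(-16*m - 15)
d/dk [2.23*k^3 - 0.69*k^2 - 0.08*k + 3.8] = 6.69*k^2 - 1.38*k - 0.08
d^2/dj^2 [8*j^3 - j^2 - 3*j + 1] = 48*j - 2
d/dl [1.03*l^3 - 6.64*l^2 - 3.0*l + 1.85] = 3.09*l^2 - 13.28*l - 3.0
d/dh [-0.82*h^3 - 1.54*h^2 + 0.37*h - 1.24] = -2.46*h^2 - 3.08*h + 0.37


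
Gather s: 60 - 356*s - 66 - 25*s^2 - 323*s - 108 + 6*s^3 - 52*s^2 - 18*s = 6*s^3 - 77*s^2 - 697*s - 114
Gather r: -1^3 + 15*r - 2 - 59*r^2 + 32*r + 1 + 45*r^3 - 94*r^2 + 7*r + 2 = 45*r^3 - 153*r^2 + 54*r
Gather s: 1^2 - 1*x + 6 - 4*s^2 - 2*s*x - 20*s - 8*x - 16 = -4*s^2 + s*(-2*x - 20) - 9*x - 9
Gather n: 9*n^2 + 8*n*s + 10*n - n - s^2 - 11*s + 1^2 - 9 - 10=9*n^2 + n*(8*s + 9) - s^2 - 11*s - 18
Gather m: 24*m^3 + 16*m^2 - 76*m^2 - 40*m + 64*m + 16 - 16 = 24*m^3 - 60*m^2 + 24*m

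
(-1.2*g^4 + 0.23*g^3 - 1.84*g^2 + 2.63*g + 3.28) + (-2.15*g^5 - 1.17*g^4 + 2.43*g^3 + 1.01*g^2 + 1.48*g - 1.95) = -2.15*g^5 - 2.37*g^4 + 2.66*g^3 - 0.83*g^2 + 4.11*g + 1.33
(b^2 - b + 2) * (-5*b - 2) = -5*b^3 + 3*b^2 - 8*b - 4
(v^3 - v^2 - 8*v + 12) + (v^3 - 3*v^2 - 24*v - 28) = 2*v^3 - 4*v^2 - 32*v - 16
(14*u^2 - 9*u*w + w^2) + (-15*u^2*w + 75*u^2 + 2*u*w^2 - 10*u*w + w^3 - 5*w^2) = -15*u^2*w + 89*u^2 + 2*u*w^2 - 19*u*w + w^3 - 4*w^2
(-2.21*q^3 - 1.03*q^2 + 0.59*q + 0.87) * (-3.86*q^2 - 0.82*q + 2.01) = 8.5306*q^5 + 5.788*q^4 - 5.8749*q^3 - 5.9123*q^2 + 0.4725*q + 1.7487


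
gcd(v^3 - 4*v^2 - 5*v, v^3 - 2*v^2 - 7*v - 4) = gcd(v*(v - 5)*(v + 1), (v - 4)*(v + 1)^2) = v + 1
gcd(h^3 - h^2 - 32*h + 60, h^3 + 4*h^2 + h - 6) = 1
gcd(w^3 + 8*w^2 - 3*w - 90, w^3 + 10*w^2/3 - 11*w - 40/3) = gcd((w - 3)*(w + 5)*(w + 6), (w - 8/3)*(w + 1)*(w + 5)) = w + 5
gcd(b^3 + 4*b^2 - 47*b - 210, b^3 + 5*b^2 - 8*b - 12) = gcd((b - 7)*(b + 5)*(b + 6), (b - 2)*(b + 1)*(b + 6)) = b + 6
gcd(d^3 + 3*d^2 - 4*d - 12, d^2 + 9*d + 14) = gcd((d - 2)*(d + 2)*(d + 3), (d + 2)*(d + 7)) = d + 2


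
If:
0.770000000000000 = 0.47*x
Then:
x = 1.64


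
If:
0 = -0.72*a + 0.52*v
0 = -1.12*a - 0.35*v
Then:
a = 0.00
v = 0.00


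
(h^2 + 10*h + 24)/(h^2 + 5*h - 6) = (h + 4)/(h - 1)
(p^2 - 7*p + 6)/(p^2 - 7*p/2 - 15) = 2*(p - 1)/(2*p + 5)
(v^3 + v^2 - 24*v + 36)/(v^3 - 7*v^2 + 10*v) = (v^2 + 3*v - 18)/(v*(v - 5))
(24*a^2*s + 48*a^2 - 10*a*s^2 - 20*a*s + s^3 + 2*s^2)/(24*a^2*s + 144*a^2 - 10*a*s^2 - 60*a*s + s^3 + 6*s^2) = (s + 2)/(s + 6)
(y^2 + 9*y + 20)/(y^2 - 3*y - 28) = (y + 5)/(y - 7)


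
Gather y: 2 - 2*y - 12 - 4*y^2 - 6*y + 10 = -4*y^2 - 8*y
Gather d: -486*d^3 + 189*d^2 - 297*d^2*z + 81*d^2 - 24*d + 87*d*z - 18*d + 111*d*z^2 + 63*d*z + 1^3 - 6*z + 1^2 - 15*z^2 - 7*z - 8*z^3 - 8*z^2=-486*d^3 + d^2*(270 - 297*z) + d*(111*z^2 + 150*z - 42) - 8*z^3 - 23*z^2 - 13*z + 2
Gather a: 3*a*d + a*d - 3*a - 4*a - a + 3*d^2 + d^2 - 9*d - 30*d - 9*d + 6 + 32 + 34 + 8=a*(4*d - 8) + 4*d^2 - 48*d + 80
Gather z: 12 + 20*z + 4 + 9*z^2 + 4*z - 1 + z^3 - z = z^3 + 9*z^2 + 23*z + 15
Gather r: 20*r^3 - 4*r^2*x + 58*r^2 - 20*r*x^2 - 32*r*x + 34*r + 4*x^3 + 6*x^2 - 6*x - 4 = 20*r^3 + r^2*(58 - 4*x) + r*(-20*x^2 - 32*x + 34) + 4*x^3 + 6*x^2 - 6*x - 4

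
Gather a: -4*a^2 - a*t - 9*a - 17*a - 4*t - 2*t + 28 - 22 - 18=-4*a^2 + a*(-t - 26) - 6*t - 12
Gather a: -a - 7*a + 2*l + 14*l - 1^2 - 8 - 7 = -8*a + 16*l - 16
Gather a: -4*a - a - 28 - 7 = -5*a - 35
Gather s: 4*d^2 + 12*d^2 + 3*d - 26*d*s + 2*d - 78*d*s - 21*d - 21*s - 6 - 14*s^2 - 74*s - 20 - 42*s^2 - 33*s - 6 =16*d^2 - 16*d - 56*s^2 + s*(-104*d - 128) - 32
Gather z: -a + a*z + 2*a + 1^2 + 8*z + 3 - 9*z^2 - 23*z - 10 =a - 9*z^2 + z*(a - 15) - 6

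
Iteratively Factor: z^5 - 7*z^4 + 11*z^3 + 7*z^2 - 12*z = (z + 1)*(z^4 - 8*z^3 + 19*z^2 - 12*z) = (z - 1)*(z + 1)*(z^3 - 7*z^2 + 12*z) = z*(z - 1)*(z + 1)*(z^2 - 7*z + 12) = z*(z - 4)*(z - 1)*(z + 1)*(z - 3)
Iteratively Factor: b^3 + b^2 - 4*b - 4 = (b + 1)*(b^2 - 4) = (b + 1)*(b + 2)*(b - 2)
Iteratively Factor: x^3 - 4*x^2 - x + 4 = (x + 1)*(x^2 - 5*x + 4) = (x - 4)*(x + 1)*(x - 1)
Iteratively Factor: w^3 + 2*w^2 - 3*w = (w - 1)*(w^2 + 3*w) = w*(w - 1)*(w + 3)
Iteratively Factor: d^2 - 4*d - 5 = (d - 5)*(d + 1)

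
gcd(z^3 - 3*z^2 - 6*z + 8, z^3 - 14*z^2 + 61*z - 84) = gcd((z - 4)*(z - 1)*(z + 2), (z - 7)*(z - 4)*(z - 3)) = z - 4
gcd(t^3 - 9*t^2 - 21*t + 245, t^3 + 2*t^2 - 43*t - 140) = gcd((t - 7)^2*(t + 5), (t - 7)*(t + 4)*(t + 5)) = t^2 - 2*t - 35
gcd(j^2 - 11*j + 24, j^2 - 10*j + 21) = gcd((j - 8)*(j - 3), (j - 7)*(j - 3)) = j - 3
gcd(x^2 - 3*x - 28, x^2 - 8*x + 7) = x - 7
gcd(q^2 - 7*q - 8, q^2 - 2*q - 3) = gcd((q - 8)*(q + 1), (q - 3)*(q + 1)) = q + 1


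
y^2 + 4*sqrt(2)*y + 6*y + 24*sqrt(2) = (y + 6)*(y + 4*sqrt(2))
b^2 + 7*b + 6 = (b + 1)*(b + 6)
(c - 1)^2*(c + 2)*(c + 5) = c^4 + 5*c^3 - 3*c^2 - 13*c + 10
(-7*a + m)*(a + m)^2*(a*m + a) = -7*a^4*m - 7*a^4 - 13*a^3*m^2 - 13*a^3*m - 5*a^2*m^3 - 5*a^2*m^2 + a*m^4 + a*m^3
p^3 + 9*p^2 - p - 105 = (p - 3)*(p + 5)*(p + 7)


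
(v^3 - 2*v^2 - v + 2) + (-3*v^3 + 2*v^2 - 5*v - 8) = -2*v^3 - 6*v - 6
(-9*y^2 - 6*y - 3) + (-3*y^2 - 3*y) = -12*y^2 - 9*y - 3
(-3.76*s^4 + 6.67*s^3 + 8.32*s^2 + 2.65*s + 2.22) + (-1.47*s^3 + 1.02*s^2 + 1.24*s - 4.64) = -3.76*s^4 + 5.2*s^3 + 9.34*s^2 + 3.89*s - 2.42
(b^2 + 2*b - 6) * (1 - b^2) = -b^4 - 2*b^3 + 7*b^2 + 2*b - 6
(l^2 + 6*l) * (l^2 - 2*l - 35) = l^4 + 4*l^3 - 47*l^2 - 210*l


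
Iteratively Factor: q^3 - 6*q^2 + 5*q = (q - 5)*(q^2 - q) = (q - 5)*(q - 1)*(q)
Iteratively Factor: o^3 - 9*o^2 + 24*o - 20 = (o - 5)*(o^2 - 4*o + 4) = (o - 5)*(o - 2)*(o - 2)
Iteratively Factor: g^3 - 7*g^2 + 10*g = (g - 5)*(g^2 - 2*g) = g*(g - 5)*(g - 2)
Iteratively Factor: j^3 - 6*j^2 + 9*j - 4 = (j - 1)*(j^2 - 5*j + 4) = (j - 4)*(j - 1)*(j - 1)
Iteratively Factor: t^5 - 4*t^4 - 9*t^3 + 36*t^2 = (t)*(t^4 - 4*t^3 - 9*t^2 + 36*t) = t^2*(t^3 - 4*t^2 - 9*t + 36) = t^2*(t - 3)*(t^2 - t - 12) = t^2*(t - 3)*(t + 3)*(t - 4)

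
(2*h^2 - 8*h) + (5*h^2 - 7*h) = 7*h^2 - 15*h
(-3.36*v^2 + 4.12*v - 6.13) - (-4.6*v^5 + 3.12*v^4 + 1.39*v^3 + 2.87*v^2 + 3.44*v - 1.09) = 4.6*v^5 - 3.12*v^4 - 1.39*v^3 - 6.23*v^2 + 0.68*v - 5.04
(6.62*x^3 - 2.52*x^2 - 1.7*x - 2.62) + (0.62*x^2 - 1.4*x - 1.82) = 6.62*x^3 - 1.9*x^2 - 3.1*x - 4.44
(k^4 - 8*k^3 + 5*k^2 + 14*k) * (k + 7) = k^5 - k^4 - 51*k^3 + 49*k^2 + 98*k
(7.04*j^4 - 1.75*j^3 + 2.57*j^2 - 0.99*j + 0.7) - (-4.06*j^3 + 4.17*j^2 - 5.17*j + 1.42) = 7.04*j^4 + 2.31*j^3 - 1.6*j^2 + 4.18*j - 0.72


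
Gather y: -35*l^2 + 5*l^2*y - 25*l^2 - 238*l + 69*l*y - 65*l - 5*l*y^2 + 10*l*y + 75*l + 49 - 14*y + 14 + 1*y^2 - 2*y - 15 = -60*l^2 - 228*l + y^2*(1 - 5*l) + y*(5*l^2 + 79*l - 16) + 48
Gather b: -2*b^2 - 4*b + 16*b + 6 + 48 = -2*b^2 + 12*b + 54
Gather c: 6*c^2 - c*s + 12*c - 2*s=6*c^2 + c*(12 - s) - 2*s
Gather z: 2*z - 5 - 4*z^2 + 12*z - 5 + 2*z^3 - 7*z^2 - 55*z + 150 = 2*z^3 - 11*z^2 - 41*z + 140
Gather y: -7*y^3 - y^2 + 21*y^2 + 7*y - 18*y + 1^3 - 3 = -7*y^3 + 20*y^2 - 11*y - 2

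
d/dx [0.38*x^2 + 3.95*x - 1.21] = 0.76*x + 3.95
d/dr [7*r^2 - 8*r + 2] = 14*r - 8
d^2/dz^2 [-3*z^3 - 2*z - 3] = -18*z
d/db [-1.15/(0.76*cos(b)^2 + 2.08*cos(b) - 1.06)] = -(1.748*cos(b) + 2.392)*sin(b)/(0.76*cos(b)^2 + 2.08*cos(b) - 1.06)^2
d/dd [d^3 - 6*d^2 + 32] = 3*d*(d - 4)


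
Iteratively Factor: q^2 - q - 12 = (q + 3)*(q - 4)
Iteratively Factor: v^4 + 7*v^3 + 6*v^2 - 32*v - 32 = (v + 4)*(v^3 + 3*v^2 - 6*v - 8) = (v - 2)*(v + 4)*(v^2 + 5*v + 4) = (v - 2)*(v + 1)*(v + 4)*(v + 4)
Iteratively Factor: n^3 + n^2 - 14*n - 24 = (n + 2)*(n^2 - n - 12) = (n - 4)*(n + 2)*(n + 3)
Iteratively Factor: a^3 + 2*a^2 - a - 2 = (a + 1)*(a^2 + a - 2) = (a - 1)*(a + 1)*(a + 2)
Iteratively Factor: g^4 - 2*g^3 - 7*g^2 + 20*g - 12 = (g - 2)*(g^3 - 7*g + 6) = (g - 2)^2*(g^2 + 2*g - 3) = (g - 2)^2*(g + 3)*(g - 1)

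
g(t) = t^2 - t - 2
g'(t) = 2*t - 1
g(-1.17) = 0.54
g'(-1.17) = -3.34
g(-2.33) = 5.76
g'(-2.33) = -5.66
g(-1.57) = 2.03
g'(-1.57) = -4.14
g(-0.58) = -1.08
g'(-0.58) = -2.16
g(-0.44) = -1.37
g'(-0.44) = -1.88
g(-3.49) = 13.67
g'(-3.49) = -7.98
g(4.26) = 11.89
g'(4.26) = 7.52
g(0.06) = -2.06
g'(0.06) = -0.88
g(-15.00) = 238.00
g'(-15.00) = -31.00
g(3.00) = 4.00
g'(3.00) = 5.00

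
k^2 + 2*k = k*(k + 2)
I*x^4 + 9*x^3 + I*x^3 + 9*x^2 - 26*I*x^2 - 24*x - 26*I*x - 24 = (x - 4*I)*(x - 3*I)*(x - 2*I)*(I*x + I)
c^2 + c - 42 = (c - 6)*(c + 7)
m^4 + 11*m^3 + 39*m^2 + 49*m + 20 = (m + 1)^2*(m + 4)*(m + 5)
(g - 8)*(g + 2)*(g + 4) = g^3 - 2*g^2 - 40*g - 64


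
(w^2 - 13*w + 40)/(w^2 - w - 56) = (w - 5)/(w + 7)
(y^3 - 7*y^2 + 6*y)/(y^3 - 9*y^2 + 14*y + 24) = y*(y - 1)/(y^2 - 3*y - 4)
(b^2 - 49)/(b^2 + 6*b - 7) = (b - 7)/(b - 1)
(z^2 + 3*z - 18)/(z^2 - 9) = (z + 6)/(z + 3)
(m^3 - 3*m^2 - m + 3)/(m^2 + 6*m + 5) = (m^2 - 4*m + 3)/(m + 5)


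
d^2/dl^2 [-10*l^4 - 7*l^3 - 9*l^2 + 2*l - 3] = -120*l^2 - 42*l - 18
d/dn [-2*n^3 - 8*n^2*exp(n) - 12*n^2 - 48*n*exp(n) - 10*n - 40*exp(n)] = -8*n^2*exp(n) - 6*n^2 - 64*n*exp(n) - 24*n - 88*exp(n) - 10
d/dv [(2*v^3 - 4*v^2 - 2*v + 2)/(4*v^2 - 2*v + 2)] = v*(2*v^3 - 2*v^2 + 7*v - 8)/(4*v^4 - 4*v^3 + 5*v^2 - 2*v + 1)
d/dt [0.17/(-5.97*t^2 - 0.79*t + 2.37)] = (2.0298*t + 0.1343)/(5.97*t^2 + 0.79*t - 2.37)^2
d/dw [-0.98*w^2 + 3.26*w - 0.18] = 3.26 - 1.96*w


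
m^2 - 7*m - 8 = (m - 8)*(m + 1)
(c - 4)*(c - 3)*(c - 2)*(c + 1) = c^4 - 8*c^3 + 17*c^2 + 2*c - 24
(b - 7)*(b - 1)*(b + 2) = b^3 - 6*b^2 - 9*b + 14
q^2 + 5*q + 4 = (q + 1)*(q + 4)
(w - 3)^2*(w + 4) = w^3 - 2*w^2 - 15*w + 36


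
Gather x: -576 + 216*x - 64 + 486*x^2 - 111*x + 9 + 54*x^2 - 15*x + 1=540*x^2 + 90*x - 630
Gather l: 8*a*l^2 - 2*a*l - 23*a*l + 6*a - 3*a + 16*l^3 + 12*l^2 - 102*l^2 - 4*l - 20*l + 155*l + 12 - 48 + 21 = 3*a + 16*l^3 + l^2*(8*a - 90) + l*(131 - 25*a) - 15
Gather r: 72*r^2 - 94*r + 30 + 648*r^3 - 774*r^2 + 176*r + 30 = 648*r^3 - 702*r^2 + 82*r + 60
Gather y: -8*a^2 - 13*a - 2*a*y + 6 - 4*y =-8*a^2 - 13*a + y*(-2*a - 4) + 6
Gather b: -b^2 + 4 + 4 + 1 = 9 - b^2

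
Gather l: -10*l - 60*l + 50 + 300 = 350 - 70*l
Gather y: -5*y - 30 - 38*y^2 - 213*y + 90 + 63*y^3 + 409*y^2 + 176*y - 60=63*y^3 + 371*y^2 - 42*y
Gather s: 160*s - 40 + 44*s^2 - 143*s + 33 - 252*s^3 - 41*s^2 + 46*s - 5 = -252*s^3 + 3*s^2 + 63*s - 12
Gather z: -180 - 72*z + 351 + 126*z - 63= 54*z + 108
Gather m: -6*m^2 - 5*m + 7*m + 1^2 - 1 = -6*m^2 + 2*m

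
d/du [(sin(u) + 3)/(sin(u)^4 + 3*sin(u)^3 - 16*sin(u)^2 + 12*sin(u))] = (-3*sin(u)^4 - 18*sin(u)^3 - 11*sin(u)^2 + 96*sin(u) - 36)*cos(u)/((sin(u) - 2)^2*(sin(u) - 1)^2*(sin(u) + 6)^2*sin(u)^2)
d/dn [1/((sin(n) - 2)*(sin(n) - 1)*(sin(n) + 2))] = (-3*sin(n)^2 + 2*sin(n) + 4)*cos(n)/((sin(n) - 2)^2*(sin(n) - 1)^2*(sin(n) + 2)^2)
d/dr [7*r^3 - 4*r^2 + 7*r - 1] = 21*r^2 - 8*r + 7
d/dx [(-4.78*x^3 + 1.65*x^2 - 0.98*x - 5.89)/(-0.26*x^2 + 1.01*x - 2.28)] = (1.2428*x^4 - 9.6556*x^3 + 34.1069*x^2 - 10.5868*x + 8.1833)/(0.0676*x^4 - 0.5252*x^3 + 2.2057*x^2 - 4.6056*x + 5.1984)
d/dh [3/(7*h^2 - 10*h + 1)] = 6*(5 - 7*h)/(7*h^2 - 10*h + 1)^2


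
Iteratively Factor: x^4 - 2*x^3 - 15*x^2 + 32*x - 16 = (x - 1)*(x^3 - x^2 - 16*x + 16) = (x - 4)*(x - 1)*(x^2 + 3*x - 4) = (x - 4)*(x - 1)^2*(x + 4)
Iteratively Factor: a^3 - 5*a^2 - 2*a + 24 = (a - 4)*(a^2 - a - 6) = (a - 4)*(a + 2)*(a - 3)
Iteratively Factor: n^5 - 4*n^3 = (n)*(n^4 - 4*n^2) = n^2*(n^3 - 4*n) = n^2*(n - 2)*(n^2 + 2*n) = n^2*(n - 2)*(n + 2)*(n)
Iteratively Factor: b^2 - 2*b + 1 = (b - 1)*(b - 1)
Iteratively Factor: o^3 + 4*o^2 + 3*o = (o + 3)*(o^2 + o) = (o + 1)*(o + 3)*(o)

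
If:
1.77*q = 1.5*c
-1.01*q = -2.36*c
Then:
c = 0.00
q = 0.00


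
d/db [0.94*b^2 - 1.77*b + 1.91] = 1.88*b - 1.77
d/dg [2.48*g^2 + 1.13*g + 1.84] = 4.96*g + 1.13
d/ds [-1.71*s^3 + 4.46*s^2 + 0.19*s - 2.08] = -5.13*s^2 + 8.92*s + 0.19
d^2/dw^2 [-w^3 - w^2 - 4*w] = -6*w - 2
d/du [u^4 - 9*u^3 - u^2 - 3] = u*(4*u^2 - 27*u - 2)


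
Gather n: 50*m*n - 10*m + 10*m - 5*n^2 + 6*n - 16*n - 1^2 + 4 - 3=-5*n^2 + n*(50*m - 10)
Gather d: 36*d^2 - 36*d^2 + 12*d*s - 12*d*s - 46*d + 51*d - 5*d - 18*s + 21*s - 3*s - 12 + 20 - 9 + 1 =0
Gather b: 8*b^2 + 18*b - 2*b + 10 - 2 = 8*b^2 + 16*b + 8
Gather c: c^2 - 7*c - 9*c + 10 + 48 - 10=c^2 - 16*c + 48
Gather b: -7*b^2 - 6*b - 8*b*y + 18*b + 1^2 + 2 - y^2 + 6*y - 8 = -7*b^2 + b*(12 - 8*y) - y^2 + 6*y - 5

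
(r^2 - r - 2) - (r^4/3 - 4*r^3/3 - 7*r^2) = -r^4/3 + 4*r^3/3 + 8*r^2 - r - 2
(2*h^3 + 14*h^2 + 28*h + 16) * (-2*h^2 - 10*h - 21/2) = -4*h^5 - 48*h^4 - 217*h^3 - 459*h^2 - 454*h - 168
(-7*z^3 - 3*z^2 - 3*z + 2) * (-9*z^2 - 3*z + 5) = 63*z^5 + 48*z^4 + z^3 - 24*z^2 - 21*z + 10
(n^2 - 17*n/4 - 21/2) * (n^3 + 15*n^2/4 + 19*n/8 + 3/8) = n^5 - n^4/2 - 385*n^3/16 - 1571*n^2/32 - 849*n/32 - 63/16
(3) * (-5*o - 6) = -15*o - 18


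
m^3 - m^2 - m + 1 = (m - 1)^2*(m + 1)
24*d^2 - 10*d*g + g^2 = (-6*d + g)*(-4*d + g)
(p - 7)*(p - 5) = p^2 - 12*p + 35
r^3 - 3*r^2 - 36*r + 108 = (r - 6)*(r - 3)*(r + 6)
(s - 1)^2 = s^2 - 2*s + 1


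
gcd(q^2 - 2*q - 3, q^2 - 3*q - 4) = q + 1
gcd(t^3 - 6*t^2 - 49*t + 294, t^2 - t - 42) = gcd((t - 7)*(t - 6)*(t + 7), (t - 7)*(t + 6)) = t - 7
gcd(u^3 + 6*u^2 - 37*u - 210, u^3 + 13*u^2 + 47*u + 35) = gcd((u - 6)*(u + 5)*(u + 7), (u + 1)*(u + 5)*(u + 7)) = u^2 + 12*u + 35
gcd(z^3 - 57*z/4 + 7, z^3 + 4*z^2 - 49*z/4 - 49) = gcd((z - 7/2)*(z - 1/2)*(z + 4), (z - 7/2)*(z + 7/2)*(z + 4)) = z^2 + z/2 - 14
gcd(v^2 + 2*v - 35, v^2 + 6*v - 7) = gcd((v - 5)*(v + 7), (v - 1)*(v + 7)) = v + 7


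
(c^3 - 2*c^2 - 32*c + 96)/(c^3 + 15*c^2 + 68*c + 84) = (c^2 - 8*c + 16)/(c^2 + 9*c + 14)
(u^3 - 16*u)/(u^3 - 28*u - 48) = u*(u - 4)/(u^2 - 4*u - 12)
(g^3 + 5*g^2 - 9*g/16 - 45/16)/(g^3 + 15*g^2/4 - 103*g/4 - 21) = (4*g^2 + 17*g - 15)/(4*(g^2 + 3*g - 28))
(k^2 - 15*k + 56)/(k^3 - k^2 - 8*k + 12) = (k^2 - 15*k + 56)/(k^3 - k^2 - 8*k + 12)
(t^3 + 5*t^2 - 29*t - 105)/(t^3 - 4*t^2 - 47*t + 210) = (t + 3)/(t - 6)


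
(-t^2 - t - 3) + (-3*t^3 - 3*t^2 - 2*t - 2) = -3*t^3 - 4*t^2 - 3*t - 5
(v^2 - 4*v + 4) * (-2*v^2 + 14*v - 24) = -2*v^4 + 22*v^3 - 88*v^2 + 152*v - 96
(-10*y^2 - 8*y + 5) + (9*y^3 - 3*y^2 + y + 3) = 9*y^3 - 13*y^2 - 7*y + 8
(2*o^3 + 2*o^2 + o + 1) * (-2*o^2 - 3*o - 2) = -4*o^5 - 10*o^4 - 12*o^3 - 9*o^2 - 5*o - 2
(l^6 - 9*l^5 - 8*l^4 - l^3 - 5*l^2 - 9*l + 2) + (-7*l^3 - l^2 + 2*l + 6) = l^6 - 9*l^5 - 8*l^4 - 8*l^3 - 6*l^2 - 7*l + 8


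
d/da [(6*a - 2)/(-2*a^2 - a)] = 2*(6*a^2 - 4*a - 1)/(a^2*(4*a^2 + 4*a + 1))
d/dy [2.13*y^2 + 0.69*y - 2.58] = 4.26*y + 0.69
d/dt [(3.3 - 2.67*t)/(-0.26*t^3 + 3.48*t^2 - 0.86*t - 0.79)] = (-1.3884*t^3 + 11.8656*t^2 - 22.968*t + 4.9473)/(0.0676*t^6 - 1.8096*t^5 + 12.5576*t^4 - 5.5748*t^3 - 4.7588*t^2 + 1.3588*t + 0.6241)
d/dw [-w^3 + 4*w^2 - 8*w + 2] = -3*w^2 + 8*w - 8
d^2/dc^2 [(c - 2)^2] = 2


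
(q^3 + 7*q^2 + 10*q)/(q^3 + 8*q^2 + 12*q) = (q + 5)/(q + 6)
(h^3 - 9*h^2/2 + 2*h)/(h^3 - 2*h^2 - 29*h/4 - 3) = 2*h*(2*h - 1)/(4*h^2 + 8*h + 3)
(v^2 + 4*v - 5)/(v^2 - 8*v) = (v^2 + 4*v - 5)/(v*(v - 8))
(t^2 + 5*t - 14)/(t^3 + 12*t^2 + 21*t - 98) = 1/(t + 7)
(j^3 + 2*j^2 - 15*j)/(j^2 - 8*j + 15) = j*(j + 5)/(j - 5)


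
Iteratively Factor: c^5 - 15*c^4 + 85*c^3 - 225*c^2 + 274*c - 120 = (c - 2)*(c^4 - 13*c^3 + 59*c^2 - 107*c + 60) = (c - 2)*(c - 1)*(c^3 - 12*c^2 + 47*c - 60) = (c - 5)*(c - 2)*(c - 1)*(c^2 - 7*c + 12) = (c - 5)*(c - 4)*(c - 2)*(c - 1)*(c - 3)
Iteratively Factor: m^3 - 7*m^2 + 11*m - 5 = (m - 1)*(m^2 - 6*m + 5) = (m - 1)^2*(m - 5)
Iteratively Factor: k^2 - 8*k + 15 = (k - 3)*(k - 5)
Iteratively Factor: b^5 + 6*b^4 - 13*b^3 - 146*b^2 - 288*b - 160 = (b - 5)*(b^4 + 11*b^3 + 42*b^2 + 64*b + 32) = (b - 5)*(b + 4)*(b^3 + 7*b^2 + 14*b + 8) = (b - 5)*(b + 4)^2*(b^2 + 3*b + 2) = (b - 5)*(b + 2)*(b + 4)^2*(b + 1)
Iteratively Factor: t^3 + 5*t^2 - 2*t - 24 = (t - 2)*(t^2 + 7*t + 12) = (t - 2)*(t + 3)*(t + 4)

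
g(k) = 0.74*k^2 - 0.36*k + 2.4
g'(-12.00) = -18.12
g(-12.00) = 113.28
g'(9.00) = 12.96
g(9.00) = 59.10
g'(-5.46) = -8.44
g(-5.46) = 26.43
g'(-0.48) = -1.07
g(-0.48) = 2.74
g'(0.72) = 0.71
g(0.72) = 2.52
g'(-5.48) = -8.47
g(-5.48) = 26.60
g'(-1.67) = -2.83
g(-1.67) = 5.06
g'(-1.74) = -2.94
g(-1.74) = 5.27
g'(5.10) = 7.19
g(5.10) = 19.81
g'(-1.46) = -2.52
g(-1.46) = 4.50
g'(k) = 1.48*k - 0.36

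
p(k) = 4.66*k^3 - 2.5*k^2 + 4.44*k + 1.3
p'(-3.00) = 145.26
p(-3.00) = -160.34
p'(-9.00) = 1181.82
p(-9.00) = -3638.30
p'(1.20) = 18.57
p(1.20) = 11.08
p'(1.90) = 45.41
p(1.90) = 32.67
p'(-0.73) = 15.54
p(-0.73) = -5.09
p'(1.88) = 44.45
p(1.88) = 31.78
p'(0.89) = 11.06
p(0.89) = 6.56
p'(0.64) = 6.97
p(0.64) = 4.34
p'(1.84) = 42.57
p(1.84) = 30.04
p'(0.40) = 4.68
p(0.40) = 2.97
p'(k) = 13.98*k^2 - 5.0*k + 4.44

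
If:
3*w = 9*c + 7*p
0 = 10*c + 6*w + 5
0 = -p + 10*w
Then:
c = -335/616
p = 225/308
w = 45/616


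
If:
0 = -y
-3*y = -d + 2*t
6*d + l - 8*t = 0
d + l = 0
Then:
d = 0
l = 0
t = 0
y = 0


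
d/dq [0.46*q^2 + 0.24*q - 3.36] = 0.92*q + 0.24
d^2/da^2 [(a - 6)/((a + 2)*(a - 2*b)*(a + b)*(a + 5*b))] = 2*((a - 6)*(a + 2)^2*(a - 2*b)^2*(a + b)^2 + (a - 6)*(a + 2)^2*(a - 2*b)^2*(a + b)*(a + 5*b) + (a - 6)*(a + 2)^2*(a - 2*b)^2*(a + 5*b)^2 + (a - 6)*(a + 2)^2*(a - 2*b)*(a + b)^2*(a + 5*b) + (a - 6)*(a + 2)^2*(a - 2*b)*(a + b)*(a + 5*b)^2 + (a - 6)*(a + 2)^2*(a + b)^2*(a + 5*b)^2 + (a - 6)*(a + 2)*(a - 2*b)^2*(a + b)^2*(a + 5*b) + (a - 6)*(a + 2)*(a - 2*b)^2*(a + b)*(a + 5*b)^2 + (a - 6)*(a + 2)*(a - 2*b)*(a + b)^2*(a + 5*b)^2 + (a - 6)*(a - 2*b)^2*(a + b)^2*(a + 5*b)^2 - (a + 2)^2*(a - 2*b)^2*(a + b)^2*(a + 5*b) - (a + 2)^2*(a - 2*b)^2*(a + b)*(a + 5*b)^2 - (a + 2)^2*(a - 2*b)*(a + b)^2*(a + 5*b)^2 - (a + 2)*(a - 2*b)^2*(a + b)^2*(a + 5*b)^2)/((a + 2)^3*(a - 2*b)^3*(a + b)^3*(a + 5*b)^3)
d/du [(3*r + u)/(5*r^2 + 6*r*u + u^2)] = (5*r^2 + 6*r*u + u^2 - 2*(3*r + u)^2)/(5*r^2 + 6*r*u + u^2)^2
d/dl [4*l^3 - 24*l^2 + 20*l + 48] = 12*l^2 - 48*l + 20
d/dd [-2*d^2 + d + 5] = 1 - 4*d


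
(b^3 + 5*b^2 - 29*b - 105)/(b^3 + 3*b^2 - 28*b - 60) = (b^2 + 10*b + 21)/(b^2 + 8*b + 12)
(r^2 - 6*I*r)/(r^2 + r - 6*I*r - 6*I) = r/(r + 1)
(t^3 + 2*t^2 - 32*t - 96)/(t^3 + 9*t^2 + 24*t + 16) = (t - 6)/(t + 1)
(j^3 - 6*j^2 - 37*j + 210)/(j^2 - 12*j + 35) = j + 6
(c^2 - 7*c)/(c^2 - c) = (c - 7)/(c - 1)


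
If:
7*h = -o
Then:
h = -o/7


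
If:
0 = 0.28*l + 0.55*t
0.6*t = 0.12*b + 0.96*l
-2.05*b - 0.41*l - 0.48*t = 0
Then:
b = 0.00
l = 0.00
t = 0.00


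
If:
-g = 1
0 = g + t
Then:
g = -1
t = 1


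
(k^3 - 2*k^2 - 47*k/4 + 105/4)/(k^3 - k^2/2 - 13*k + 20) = (2*k^2 + k - 21)/(2*(k^2 + 2*k - 8))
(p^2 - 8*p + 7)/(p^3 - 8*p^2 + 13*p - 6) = (p - 7)/(p^2 - 7*p + 6)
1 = 1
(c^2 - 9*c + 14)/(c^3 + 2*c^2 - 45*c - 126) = (c - 2)/(c^2 + 9*c + 18)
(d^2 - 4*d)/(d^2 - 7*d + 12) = d/(d - 3)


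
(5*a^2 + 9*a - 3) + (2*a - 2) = 5*a^2 + 11*a - 5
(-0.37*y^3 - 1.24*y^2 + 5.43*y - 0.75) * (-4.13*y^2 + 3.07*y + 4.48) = 1.5281*y^5 + 3.9853*y^4 - 27.8903*y^3 + 14.2124*y^2 + 22.0239*y - 3.36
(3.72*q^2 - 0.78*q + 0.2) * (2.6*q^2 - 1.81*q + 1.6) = 9.672*q^4 - 8.7612*q^3 + 7.8838*q^2 - 1.61*q + 0.32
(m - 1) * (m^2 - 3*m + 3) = m^3 - 4*m^2 + 6*m - 3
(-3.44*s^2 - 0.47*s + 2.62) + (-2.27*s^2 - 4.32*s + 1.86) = -5.71*s^2 - 4.79*s + 4.48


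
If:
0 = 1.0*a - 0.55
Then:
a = 0.55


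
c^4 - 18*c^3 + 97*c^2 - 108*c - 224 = (c - 8)*(c - 7)*(c - 4)*(c + 1)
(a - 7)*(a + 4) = a^2 - 3*a - 28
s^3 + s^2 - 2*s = s*(s - 1)*(s + 2)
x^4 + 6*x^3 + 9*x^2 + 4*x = x*(x + 1)^2*(x + 4)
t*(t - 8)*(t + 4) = t^3 - 4*t^2 - 32*t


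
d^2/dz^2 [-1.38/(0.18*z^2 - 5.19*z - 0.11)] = (-0.089424*z^2 + 2.578392*z + 1.38*(0.36*z - 5.19)*(0.72*z - 10.38) + 0.054648)/(-0.18*z^2 + 5.19*z + 0.11)^3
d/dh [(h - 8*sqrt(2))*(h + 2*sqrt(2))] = 2*h - 6*sqrt(2)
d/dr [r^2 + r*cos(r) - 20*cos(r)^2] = -r*sin(r) + 2*r + 20*sin(2*r) + cos(r)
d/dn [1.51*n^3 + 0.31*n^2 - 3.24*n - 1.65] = 4.53*n^2 + 0.62*n - 3.24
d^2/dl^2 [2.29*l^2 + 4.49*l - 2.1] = 4.58000000000000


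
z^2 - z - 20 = (z - 5)*(z + 4)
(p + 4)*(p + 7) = p^2 + 11*p + 28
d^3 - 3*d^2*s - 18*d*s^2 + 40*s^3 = (d - 5*s)*(d - 2*s)*(d + 4*s)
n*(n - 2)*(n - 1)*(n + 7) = n^4 + 4*n^3 - 19*n^2 + 14*n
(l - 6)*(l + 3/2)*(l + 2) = l^3 - 5*l^2/2 - 18*l - 18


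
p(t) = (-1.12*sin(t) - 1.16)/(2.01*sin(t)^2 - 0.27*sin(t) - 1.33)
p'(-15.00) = 7.41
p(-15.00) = 1.42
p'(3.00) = -1.05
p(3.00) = 0.99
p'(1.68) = -5.83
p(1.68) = -5.86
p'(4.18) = 3.81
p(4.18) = -0.49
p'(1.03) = 495.89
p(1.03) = 25.18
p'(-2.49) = 3.59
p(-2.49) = 1.13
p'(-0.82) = -208.12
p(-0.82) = 5.87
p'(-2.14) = 5.94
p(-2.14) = -0.67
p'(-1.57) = -0.00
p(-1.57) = -0.04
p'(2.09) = -1413.89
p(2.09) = 43.27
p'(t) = (-4.02*sin(t)*cos(t) + 0.27*cos(t))*(-1.12*sin(t) - 1.16)/(2.01*sin(t)^2 - 0.27*sin(t) - 1.33)^2 - 1.12*cos(t)/(2.01*sin(t)^2 - 0.27*sin(t) - 1.33) = (2.2512*sin(t)^2 + 4.6632*sin(t) + 1.1764)*cos(t)/(4.0401*sin(t)^4 - 1.0854*sin(t)^3 - 5.2737*sin(t)^2 + 0.7182*sin(t) + 1.7689)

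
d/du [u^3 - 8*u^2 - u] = 3*u^2 - 16*u - 1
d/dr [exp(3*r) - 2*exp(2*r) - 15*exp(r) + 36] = (3*exp(2*r) - 4*exp(r) - 15)*exp(r)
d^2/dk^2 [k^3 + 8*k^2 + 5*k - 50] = 6*k + 16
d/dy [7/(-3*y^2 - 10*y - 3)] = 14*(3*y + 5)/(3*y^2 + 10*y + 3)^2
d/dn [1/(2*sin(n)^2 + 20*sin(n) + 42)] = -(sin(n) + 5)*cos(n)/(sin(n)^2 + 10*sin(n) + 21)^2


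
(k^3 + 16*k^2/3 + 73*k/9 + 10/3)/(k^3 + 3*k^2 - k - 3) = (9*k^2 + 21*k + 10)/(9*(k^2 - 1))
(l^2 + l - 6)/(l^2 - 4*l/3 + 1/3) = 3*(l^2 + l - 6)/(3*l^2 - 4*l + 1)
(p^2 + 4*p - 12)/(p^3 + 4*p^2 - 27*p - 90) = (p - 2)/(p^2 - 2*p - 15)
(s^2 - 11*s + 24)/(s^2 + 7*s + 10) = (s^2 - 11*s + 24)/(s^2 + 7*s + 10)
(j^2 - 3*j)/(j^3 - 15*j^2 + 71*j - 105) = j/(j^2 - 12*j + 35)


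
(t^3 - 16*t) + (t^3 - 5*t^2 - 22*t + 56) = 2*t^3 - 5*t^2 - 38*t + 56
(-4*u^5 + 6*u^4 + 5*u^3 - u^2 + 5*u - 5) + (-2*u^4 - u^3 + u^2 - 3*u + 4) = -4*u^5 + 4*u^4 + 4*u^3 + 2*u - 1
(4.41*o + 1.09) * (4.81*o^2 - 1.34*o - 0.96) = 21.2121*o^3 - 0.666500000000001*o^2 - 5.6942*o - 1.0464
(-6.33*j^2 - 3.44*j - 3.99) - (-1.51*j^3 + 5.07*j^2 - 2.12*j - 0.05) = 1.51*j^3 - 11.4*j^2 - 1.32*j - 3.94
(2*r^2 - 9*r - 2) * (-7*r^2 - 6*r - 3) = -14*r^4 + 51*r^3 + 62*r^2 + 39*r + 6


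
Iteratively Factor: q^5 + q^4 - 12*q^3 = (q + 4)*(q^4 - 3*q^3) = q*(q + 4)*(q^3 - 3*q^2) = q^2*(q + 4)*(q^2 - 3*q) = q^3*(q + 4)*(q - 3)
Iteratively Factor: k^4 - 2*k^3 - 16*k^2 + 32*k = (k - 2)*(k^3 - 16*k) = k*(k - 2)*(k^2 - 16) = k*(k - 2)*(k + 4)*(k - 4)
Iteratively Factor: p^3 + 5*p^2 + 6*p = (p + 3)*(p^2 + 2*p) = (p + 2)*(p + 3)*(p)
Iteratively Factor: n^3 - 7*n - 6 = (n - 3)*(n^2 + 3*n + 2) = (n - 3)*(n + 2)*(n + 1)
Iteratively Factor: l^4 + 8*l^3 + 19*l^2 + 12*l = (l)*(l^3 + 8*l^2 + 19*l + 12) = l*(l + 3)*(l^2 + 5*l + 4) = l*(l + 1)*(l + 3)*(l + 4)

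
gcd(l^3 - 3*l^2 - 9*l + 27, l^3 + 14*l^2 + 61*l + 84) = l + 3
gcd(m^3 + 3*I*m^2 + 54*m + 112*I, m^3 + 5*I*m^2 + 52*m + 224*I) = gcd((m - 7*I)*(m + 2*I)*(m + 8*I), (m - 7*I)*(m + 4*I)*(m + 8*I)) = m^2 + I*m + 56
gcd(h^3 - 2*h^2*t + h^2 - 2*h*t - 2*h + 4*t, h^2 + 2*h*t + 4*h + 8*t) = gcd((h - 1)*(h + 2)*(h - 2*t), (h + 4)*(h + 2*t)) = 1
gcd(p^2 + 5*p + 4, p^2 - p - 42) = 1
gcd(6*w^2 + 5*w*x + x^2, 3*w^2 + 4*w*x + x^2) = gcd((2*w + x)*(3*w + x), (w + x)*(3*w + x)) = 3*w + x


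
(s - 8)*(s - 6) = s^2 - 14*s + 48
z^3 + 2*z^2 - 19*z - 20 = (z - 4)*(z + 1)*(z + 5)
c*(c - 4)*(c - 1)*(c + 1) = c^4 - 4*c^3 - c^2 + 4*c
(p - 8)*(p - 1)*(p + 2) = p^3 - 7*p^2 - 10*p + 16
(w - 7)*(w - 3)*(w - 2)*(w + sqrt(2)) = w^4 - 12*w^3 + sqrt(2)*w^3 - 12*sqrt(2)*w^2 + 41*w^2 - 42*w + 41*sqrt(2)*w - 42*sqrt(2)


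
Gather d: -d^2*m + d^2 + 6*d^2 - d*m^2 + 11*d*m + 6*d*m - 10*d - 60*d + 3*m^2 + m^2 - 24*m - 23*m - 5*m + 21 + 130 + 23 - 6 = d^2*(7 - m) + d*(-m^2 + 17*m - 70) + 4*m^2 - 52*m + 168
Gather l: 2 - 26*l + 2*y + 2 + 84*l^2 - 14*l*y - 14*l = 84*l^2 + l*(-14*y - 40) + 2*y + 4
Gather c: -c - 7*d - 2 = -c - 7*d - 2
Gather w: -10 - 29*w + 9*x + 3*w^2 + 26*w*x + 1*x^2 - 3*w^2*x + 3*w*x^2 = w^2*(3 - 3*x) + w*(3*x^2 + 26*x - 29) + x^2 + 9*x - 10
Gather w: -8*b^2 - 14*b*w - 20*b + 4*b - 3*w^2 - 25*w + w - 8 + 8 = -8*b^2 - 16*b - 3*w^2 + w*(-14*b - 24)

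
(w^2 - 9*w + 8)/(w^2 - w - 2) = (-w^2 + 9*w - 8)/(-w^2 + w + 2)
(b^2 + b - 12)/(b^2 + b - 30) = (b^2 + b - 12)/(b^2 + b - 30)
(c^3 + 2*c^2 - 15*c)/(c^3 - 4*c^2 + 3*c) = (c + 5)/(c - 1)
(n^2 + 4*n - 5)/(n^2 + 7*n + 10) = (n - 1)/(n + 2)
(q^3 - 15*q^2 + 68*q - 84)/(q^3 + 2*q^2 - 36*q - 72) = (q^2 - 9*q + 14)/(q^2 + 8*q + 12)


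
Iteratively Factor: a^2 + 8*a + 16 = (a + 4)*(a + 4)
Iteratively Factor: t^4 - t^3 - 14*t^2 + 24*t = (t - 2)*(t^3 + t^2 - 12*t) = t*(t - 2)*(t^2 + t - 12) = t*(t - 2)*(t + 4)*(t - 3)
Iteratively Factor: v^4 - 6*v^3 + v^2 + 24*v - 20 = (v - 2)*(v^3 - 4*v^2 - 7*v + 10) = (v - 2)*(v + 2)*(v^2 - 6*v + 5) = (v - 5)*(v - 2)*(v + 2)*(v - 1)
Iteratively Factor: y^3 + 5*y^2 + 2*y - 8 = (y + 2)*(y^2 + 3*y - 4) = (y - 1)*(y + 2)*(y + 4)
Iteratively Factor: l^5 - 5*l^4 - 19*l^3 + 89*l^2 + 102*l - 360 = (l + 3)*(l^4 - 8*l^3 + 5*l^2 + 74*l - 120) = (l - 4)*(l + 3)*(l^3 - 4*l^2 - 11*l + 30) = (l - 5)*(l - 4)*(l + 3)*(l^2 + l - 6) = (l - 5)*(l - 4)*(l + 3)^2*(l - 2)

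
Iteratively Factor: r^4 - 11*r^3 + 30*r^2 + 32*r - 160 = (r - 4)*(r^3 - 7*r^2 + 2*r + 40) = (r - 4)^2*(r^2 - 3*r - 10) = (r - 5)*(r - 4)^2*(r + 2)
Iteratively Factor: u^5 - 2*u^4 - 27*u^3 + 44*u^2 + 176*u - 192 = (u + 4)*(u^4 - 6*u^3 - 3*u^2 + 56*u - 48) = (u - 1)*(u + 4)*(u^3 - 5*u^2 - 8*u + 48) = (u - 4)*(u - 1)*(u + 4)*(u^2 - u - 12) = (u - 4)*(u - 1)*(u + 3)*(u + 4)*(u - 4)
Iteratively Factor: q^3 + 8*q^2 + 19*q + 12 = (q + 4)*(q^2 + 4*q + 3) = (q + 3)*(q + 4)*(q + 1)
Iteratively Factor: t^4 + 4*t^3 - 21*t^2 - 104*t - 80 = (t + 4)*(t^3 - 21*t - 20) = (t + 4)^2*(t^2 - 4*t - 5) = (t + 1)*(t + 4)^2*(t - 5)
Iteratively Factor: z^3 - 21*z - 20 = (z + 4)*(z^2 - 4*z - 5) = (z - 5)*(z + 4)*(z + 1)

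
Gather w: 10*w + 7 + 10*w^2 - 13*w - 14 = 10*w^2 - 3*w - 7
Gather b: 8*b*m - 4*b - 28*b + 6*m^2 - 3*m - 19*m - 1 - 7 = b*(8*m - 32) + 6*m^2 - 22*m - 8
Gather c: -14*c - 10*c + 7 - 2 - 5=-24*c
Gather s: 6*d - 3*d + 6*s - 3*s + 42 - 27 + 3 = 3*d + 3*s + 18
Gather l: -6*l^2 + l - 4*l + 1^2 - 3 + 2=-6*l^2 - 3*l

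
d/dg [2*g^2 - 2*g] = 4*g - 2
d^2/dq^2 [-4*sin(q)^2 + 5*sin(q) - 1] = -5*sin(q) - 8*cos(2*q)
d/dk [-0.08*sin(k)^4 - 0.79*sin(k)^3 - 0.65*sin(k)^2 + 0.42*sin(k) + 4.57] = (-0.32*sin(k)^3 - 2.37*sin(k)^2 - 1.3*sin(k) + 0.42)*cos(k)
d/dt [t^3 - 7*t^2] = t*(3*t - 14)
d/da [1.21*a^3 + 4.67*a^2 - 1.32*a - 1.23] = 3.63*a^2 + 9.34*a - 1.32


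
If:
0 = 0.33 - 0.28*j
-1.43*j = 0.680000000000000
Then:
No Solution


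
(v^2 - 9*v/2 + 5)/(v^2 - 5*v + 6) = (v - 5/2)/(v - 3)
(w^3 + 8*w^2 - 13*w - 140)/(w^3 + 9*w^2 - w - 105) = (w - 4)/(w - 3)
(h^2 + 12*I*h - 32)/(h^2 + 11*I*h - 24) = (h + 4*I)/(h + 3*I)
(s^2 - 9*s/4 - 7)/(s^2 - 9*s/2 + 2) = (4*s + 7)/(2*(2*s - 1))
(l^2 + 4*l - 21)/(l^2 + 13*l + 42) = (l - 3)/(l + 6)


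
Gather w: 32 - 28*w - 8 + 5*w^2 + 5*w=5*w^2 - 23*w + 24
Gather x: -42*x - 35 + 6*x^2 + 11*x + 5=6*x^2 - 31*x - 30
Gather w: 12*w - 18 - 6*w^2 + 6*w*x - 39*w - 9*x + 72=-6*w^2 + w*(6*x - 27) - 9*x + 54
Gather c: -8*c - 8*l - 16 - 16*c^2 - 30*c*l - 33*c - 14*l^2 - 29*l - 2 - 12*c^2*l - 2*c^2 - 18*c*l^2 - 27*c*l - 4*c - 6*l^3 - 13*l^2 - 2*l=c^2*(-12*l - 18) + c*(-18*l^2 - 57*l - 45) - 6*l^3 - 27*l^2 - 39*l - 18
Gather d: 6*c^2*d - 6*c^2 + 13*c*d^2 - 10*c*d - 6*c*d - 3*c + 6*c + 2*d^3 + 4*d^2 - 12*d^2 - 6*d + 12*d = -6*c^2 + 3*c + 2*d^3 + d^2*(13*c - 8) + d*(6*c^2 - 16*c + 6)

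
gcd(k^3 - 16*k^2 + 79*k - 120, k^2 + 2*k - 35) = k - 5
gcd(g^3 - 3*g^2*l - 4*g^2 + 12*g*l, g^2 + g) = g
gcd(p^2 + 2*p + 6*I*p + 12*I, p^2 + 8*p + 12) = p + 2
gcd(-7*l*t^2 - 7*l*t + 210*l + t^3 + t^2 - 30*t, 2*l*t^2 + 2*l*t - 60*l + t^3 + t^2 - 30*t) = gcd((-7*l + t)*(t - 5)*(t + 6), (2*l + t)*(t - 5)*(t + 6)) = t^2 + t - 30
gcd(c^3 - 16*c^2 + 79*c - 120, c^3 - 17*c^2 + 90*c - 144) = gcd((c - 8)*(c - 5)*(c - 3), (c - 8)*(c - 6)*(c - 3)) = c^2 - 11*c + 24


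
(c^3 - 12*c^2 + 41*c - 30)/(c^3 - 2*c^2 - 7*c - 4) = (-c^3 + 12*c^2 - 41*c + 30)/(-c^3 + 2*c^2 + 7*c + 4)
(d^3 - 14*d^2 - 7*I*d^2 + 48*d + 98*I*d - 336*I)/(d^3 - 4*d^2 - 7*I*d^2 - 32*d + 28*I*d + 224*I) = (d - 6)/(d + 4)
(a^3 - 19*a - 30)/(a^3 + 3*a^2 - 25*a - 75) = (a + 2)/(a + 5)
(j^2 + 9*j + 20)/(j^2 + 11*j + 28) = (j + 5)/(j + 7)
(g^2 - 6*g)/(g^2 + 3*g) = (g - 6)/(g + 3)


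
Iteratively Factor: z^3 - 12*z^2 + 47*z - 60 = (z - 4)*(z^2 - 8*z + 15) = (z - 4)*(z - 3)*(z - 5)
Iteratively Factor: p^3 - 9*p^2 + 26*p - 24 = (p - 2)*(p^2 - 7*p + 12) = (p - 4)*(p - 2)*(p - 3)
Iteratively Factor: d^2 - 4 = (d + 2)*(d - 2)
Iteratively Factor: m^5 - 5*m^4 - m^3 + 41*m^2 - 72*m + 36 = (m + 3)*(m^4 - 8*m^3 + 23*m^2 - 28*m + 12) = (m - 2)*(m + 3)*(m^3 - 6*m^2 + 11*m - 6) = (m - 3)*(m - 2)*(m + 3)*(m^2 - 3*m + 2) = (m - 3)*(m - 2)^2*(m + 3)*(m - 1)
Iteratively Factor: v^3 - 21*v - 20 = (v + 4)*(v^2 - 4*v - 5) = (v + 1)*(v + 4)*(v - 5)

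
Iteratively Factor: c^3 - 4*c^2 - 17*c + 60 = (c - 5)*(c^2 + c - 12) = (c - 5)*(c + 4)*(c - 3)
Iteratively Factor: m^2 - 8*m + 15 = (m - 5)*(m - 3)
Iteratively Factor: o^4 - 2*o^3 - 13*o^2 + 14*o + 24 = (o - 2)*(o^3 - 13*o - 12) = (o - 2)*(o + 1)*(o^2 - o - 12) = (o - 4)*(o - 2)*(o + 1)*(o + 3)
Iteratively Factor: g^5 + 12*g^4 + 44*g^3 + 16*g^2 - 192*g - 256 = (g + 2)*(g^4 + 10*g^3 + 24*g^2 - 32*g - 128) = (g - 2)*(g + 2)*(g^3 + 12*g^2 + 48*g + 64) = (g - 2)*(g + 2)*(g + 4)*(g^2 + 8*g + 16) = (g - 2)*(g + 2)*(g + 4)^2*(g + 4)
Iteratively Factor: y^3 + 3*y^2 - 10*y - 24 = (y - 3)*(y^2 + 6*y + 8) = (y - 3)*(y + 4)*(y + 2)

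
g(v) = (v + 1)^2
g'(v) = 2*v + 2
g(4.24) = 27.46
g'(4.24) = 10.48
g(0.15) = 1.32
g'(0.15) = 2.30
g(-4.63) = 13.18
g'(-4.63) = -7.26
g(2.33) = 11.09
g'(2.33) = 6.66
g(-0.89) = 0.01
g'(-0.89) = 0.22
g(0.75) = 3.06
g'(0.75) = 3.50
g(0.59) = 2.53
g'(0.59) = 3.18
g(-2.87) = 3.50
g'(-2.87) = -3.74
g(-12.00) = 121.00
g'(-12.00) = -22.00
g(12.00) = 169.00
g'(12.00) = 26.00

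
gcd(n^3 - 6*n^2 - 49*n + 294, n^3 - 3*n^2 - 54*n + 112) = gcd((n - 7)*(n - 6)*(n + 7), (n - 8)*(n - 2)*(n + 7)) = n + 7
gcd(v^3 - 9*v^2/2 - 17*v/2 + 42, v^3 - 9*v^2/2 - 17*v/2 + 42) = v^3 - 9*v^2/2 - 17*v/2 + 42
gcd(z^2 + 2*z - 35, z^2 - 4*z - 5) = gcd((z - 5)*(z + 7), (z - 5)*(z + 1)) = z - 5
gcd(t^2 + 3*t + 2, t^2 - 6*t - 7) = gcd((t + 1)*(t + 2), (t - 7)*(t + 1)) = t + 1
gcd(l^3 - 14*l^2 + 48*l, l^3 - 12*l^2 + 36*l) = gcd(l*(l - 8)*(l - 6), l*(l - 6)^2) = l^2 - 6*l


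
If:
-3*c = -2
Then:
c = 2/3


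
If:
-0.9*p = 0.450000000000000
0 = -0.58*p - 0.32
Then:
No Solution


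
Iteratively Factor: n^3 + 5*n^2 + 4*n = (n + 4)*(n^2 + n) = n*(n + 4)*(n + 1)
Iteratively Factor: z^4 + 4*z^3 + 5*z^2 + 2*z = (z + 1)*(z^3 + 3*z^2 + 2*z) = z*(z + 1)*(z^2 + 3*z + 2) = z*(z + 1)*(z + 2)*(z + 1)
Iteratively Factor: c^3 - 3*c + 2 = (c - 1)*(c^2 + c - 2) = (c - 1)^2*(c + 2)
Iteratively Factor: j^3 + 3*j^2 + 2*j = (j + 2)*(j^2 + j) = j*(j + 2)*(j + 1)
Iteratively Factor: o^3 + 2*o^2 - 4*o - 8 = (o - 2)*(o^2 + 4*o + 4) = (o - 2)*(o + 2)*(o + 2)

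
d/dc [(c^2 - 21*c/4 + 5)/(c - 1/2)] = (8*c^2 - 8*c - 19)/(2*(4*c^2 - 4*c + 1))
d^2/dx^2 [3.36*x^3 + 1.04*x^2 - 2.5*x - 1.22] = 20.16*x + 2.08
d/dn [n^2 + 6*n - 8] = 2*n + 6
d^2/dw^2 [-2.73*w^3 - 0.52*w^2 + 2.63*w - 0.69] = -16.38*w - 1.04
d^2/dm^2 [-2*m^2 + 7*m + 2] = -4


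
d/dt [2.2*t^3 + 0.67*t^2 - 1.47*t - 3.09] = 6.6*t^2 + 1.34*t - 1.47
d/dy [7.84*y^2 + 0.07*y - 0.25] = 15.68*y + 0.07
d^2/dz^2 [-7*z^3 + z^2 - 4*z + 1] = 2 - 42*z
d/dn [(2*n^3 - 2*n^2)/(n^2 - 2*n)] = 2*(n^2 - 4*n + 2)/(n^2 - 4*n + 4)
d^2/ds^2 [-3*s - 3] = 0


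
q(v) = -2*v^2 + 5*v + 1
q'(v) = 5 - 4*v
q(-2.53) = -24.45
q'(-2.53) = 15.12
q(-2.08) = -18.05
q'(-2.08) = 13.32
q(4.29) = -14.36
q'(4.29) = -12.16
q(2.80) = -0.68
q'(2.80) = -6.20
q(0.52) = 3.06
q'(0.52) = 2.92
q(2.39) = 1.53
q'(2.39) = -4.56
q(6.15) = -43.90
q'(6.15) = -19.60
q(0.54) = 3.12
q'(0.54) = 2.84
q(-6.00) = -101.00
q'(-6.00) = 29.00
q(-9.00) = -206.00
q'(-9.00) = 41.00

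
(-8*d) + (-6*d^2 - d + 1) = -6*d^2 - 9*d + 1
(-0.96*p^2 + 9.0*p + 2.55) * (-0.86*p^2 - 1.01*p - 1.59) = 0.8256*p^4 - 6.7704*p^3 - 9.7566*p^2 - 16.8855*p - 4.0545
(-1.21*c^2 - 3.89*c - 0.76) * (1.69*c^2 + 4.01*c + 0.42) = -2.0449*c^4 - 11.4262*c^3 - 17.3915*c^2 - 4.6814*c - 0.3192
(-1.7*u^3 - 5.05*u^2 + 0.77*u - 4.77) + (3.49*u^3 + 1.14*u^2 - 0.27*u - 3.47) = 1.79*u^3 - 3.91*u^2 + 0.5*u - 8.24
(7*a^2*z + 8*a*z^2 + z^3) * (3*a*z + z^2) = 21*a^3*z^2 + 31*a^2*z^3 + 11*a*z^4 + z^5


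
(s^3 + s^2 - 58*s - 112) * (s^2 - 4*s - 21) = s^5 - 3*s^4 - 83*s^3 + 99*s^2 + 1666*s + 2352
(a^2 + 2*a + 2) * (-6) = -6*a^2 - 12*a - 12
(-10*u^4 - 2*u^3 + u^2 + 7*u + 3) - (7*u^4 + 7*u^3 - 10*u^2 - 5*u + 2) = -17*u^4 - 9*u^3 + 11*u^2 + 12*u + 1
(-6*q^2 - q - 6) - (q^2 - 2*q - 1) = -7*q^2 + q - 5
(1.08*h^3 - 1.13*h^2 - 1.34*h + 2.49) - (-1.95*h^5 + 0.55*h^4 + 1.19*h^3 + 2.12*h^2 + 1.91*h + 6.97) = 1.95*h^5 - 0.55*h^4 - 0.11*h^3 - 3.25*h^2 - 3.25*h - 4.48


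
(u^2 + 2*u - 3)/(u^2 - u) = (u + 3)/u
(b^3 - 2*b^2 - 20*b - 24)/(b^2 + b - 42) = (b^2 + 4*b + 4)/(b + 7)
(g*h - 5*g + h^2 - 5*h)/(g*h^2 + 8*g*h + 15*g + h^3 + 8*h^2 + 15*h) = (h - 5)/(h^2 + 8*h + 15)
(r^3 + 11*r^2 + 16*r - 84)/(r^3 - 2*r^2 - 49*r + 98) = (r + 6)/(r - 7)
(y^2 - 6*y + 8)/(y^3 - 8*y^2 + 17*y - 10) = (y - 4)/(y^2 - 6*y + 5)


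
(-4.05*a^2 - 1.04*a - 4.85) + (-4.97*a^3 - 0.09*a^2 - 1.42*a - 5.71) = -4.97*a^3 - 4.14*a^2 - 2.46*a - 10.56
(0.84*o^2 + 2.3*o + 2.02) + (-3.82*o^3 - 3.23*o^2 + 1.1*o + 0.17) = -3.82*o^3 - 2.39*o^2 + 3.4*o + 2.19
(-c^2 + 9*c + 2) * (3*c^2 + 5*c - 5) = -3*c^4 + 22*c^3 + 56*c^2 - 35*c - 10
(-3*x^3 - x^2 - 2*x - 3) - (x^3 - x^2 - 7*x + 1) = -4*x^3 + 5*x - 4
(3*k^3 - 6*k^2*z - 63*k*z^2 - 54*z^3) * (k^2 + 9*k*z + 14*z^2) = 3*k^5 + 21*k^4*z - 75*k^3*z^2 - 705*k^2*z^3 - 1368*k*z^4 - 756*z^5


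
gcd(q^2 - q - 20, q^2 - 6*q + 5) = q - 5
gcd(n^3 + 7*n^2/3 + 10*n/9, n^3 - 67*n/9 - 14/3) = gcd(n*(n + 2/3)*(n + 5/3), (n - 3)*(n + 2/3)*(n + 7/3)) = n + 2/3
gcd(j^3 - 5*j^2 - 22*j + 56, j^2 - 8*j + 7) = j - 7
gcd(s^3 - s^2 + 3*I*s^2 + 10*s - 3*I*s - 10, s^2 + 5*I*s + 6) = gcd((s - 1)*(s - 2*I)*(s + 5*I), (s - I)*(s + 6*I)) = 1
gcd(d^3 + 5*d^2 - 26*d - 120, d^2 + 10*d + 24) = d^2 + 10*d + 24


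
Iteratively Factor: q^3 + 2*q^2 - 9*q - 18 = (q + 3)*(q^2 - q - 6) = (q - 3)*(q + 3)*(q + 2)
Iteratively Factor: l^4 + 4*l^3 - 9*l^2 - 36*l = (l + 4)*(l^3 - 9*l) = (l + 3)*(l + 4)*(l^2 - 3*l) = (l - 3)*(l + 3)*(l + 4)*(l)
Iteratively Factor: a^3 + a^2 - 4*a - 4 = (a + 1)*(a^2 - 4) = (a - 2)*(a + 1)*(a + 2)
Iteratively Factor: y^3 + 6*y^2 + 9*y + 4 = (y + 1)*(y^2 + 5*y + 4) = (y + 1)*(y + 4)*(y + 1)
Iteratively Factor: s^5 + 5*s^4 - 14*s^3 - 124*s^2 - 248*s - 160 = (s + 2)*(s^4 + 3*s^3 - 20*s^2 - 84*s - 80) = (s + 2)*(s + 4)*(s^3 - s^2 - 16*s - 20) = (s + 2)^2*(s + 4)*(s^2 - 3*s - 10) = (s - 5)*(s + 2)^2*(s + 4)*(s + 2)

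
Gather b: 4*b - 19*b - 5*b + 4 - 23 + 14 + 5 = -20*b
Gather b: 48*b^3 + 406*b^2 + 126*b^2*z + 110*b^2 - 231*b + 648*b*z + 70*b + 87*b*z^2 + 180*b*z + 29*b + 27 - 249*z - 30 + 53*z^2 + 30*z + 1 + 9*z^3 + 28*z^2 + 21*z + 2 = 48*b^3 + b^2*(126*z + 516) + b*(87*z^2 + 828*z - 132) + 9*z^3 + 81*z^2 - 198*z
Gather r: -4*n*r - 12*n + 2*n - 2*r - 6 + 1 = -10*n + r*(-4*n - 2) - 5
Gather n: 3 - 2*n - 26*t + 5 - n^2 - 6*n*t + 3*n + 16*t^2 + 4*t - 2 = -n^2 + n*(1 - 6*t) + 16*t^2 - 22*t + 6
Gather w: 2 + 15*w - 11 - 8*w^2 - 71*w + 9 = -8*w^2 - 56*w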